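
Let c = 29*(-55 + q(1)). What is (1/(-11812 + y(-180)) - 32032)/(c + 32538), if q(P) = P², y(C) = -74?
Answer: -380732353/368133192 ≈ -1.0342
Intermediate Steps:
c = -1566 (c = 29*(-55 + 1²) = 29*(-55 + 1) = 29*(-54) = -1566)
(1/(-11812 + y(-180)) - 32032)/(c + 32538) = (1/(-11812 - 74) - 32032)/(-1566 + 32538) = (1/(-11886) - 32032)/30972 = (-1/11886 - 32032)*(1/30972) = -380732353/11886*1/30972 = -380732353/368133192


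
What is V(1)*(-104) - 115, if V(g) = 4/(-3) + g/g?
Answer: -241/3 ≈ -80.333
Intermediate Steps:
V(g) = -⅓ (V(g) = 4*(-⅓) + 1 = -4/3 + 1 = -⅓)
V(1)*(-104) - 115 = -⅓*(-104) - 115 = 104/3 - 115 = -241/3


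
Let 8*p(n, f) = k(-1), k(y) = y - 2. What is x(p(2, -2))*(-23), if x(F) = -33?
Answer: 759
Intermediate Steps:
k(y) = -2 + y
p(n, f) = -3/8 (p(n, f) = (-2 - 1)/8 = (⅛)*(-3) = -3/8)
x(p(2, -2))*(-23) = -33*(-23) = 759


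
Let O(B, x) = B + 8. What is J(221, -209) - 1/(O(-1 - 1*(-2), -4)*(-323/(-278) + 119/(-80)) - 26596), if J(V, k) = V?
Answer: 65367415209/295780109 ≈ 221.00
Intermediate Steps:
O(B, x) = 8 + B
J(221, -209) - 1/(O(-1 - 1*(-2), -4)*(-323/(-278) + 119/(-80)) - 26596) = 221 - 1/((8 + (-1 - 1*(-2)))*(-323/(-278) + 119/(-80)) - 26596) = 221 - 1/((8 + (-1 + 2))*(-323*(-1/278) + 119*(-1/80)) - 26596) = 221 - 1/((8 + 1)*(323/278 - 119/80) - 26596) = 221 - 1/(9*(-3621/11120) - 26596) = 221 - 1/(-32589/11120 - 26596) = 221 - 1/(-295780109/11120) = 221 - 1*(-11120/295780109) = 221 + 11120/295780109 = 65367415209/295780109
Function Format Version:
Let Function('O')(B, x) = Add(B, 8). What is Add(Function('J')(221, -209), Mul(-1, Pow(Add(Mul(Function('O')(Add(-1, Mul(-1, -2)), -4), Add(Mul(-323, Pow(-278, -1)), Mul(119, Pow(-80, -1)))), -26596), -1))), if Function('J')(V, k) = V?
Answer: Rational(65367415209, 295780109) ≈ 221.00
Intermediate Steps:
Function('O')(B, x) = Add(8, B)
Add(Function('J')(221, -209), Mul(-1, Pow(Add(Mul(Function('O')(Add(-1, Mul(-1, -2)), -4), Add(Mul(-323, Pow(-278, -1)), Mul(119, Pow(-80, -1)))), -26596), -1))) = Add(221, Mul(-1, Pow(Add(Mul(Add(8, Add(-1, Mul(-1, -2))), Add(Mul(-323, Pow(-278, -1)), Mul(119, Pow(-80, -1)))), -26596), -1))) = Add(221, Mul(-1, Pow(Add(Mul(Add(8, Add(-1, 2)), Add(Mul(-323, Rational(-1, 278)), Mul(119, Rational(-1, 80)))), -26596), -1))) = Add(221, Mul(-1, Pow(Add(Mul(Add(8, 1), Add(Rational(323, 278), Rational(-119, 80))), -26596), -1))) = Add(221, Mul(-1, Pow(Add(Mul(9, Rational(-3621, 11120)), -26596), -1))) = Add(221, Mul(-1, Pow(Add(Rational(-32589, 11120), -26596), -1))) = Add(221, Mul(-1, Pow(Rational(-295780109, 11120), -1))) = Add(221, Mul(-1, Rational(-11120, 295780109))) = Add(221, Rational(11120, 295780109)) = Rational(65367415209, 295780109)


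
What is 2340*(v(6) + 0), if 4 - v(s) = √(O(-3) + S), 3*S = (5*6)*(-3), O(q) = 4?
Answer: 9360 - 2340*I*√26 ≈ 9360.0 - 11932.0*I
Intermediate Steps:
S = -30 (S = ((5*6)*(-3))/3 = (30*(-3))/3 = (⅓)*(-90) = -30)
v(s) = 4 - I*√26 (v(s) = 4 - √(4 - 30) = 4 - √(-26) = 4 - I*√26)
2340*(v(6) + 0) = 2340*((4 - I*√26) + 0) = 2340*(4 - I*√26) = 9360 - 2340*I*√26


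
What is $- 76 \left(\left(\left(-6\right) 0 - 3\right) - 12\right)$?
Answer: $1140$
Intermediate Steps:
$- 76 \left(\left(\left(-6\right) 0 - 3\right) - 12\right) = - 76 \left(\left(0 - 3\right) - 12\right) = - 76 \left(-3 - 12\right) = \left(-76\right) \left(-15\right) = 1140$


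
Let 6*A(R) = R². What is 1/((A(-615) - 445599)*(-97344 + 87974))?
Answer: 1/3584601255 ≈ 2.7897e-10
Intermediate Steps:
A(R) = R²/6
1/((A(-615) - 445599)*(-97344 + 87974)) = 1/(((⅙)*(-615)² - 445599)*(-97344 + 87974)) = 1/(((⅙)*378225 - 445599)*(-9370)) = 1/((126075/2 - 445599)*(-9370)) = 1/(-765123/2*(-9370)) = 1/3584601255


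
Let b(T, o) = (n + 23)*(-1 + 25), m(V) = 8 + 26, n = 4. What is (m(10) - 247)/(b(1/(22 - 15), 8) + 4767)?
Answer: -71/1805 ≈ -0.039335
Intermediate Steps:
m(V) = 34
b(T, o) = 648 (b(T, o) = (4 + 23)*(-1 + 25) = 27*24 = 648)
(m(10) - 247)/(b(1/(22 - 15), 8) + 4767) = (34 - 247)/(648 + 4767) = -213/5415 = -213*1/5415 = -71/1805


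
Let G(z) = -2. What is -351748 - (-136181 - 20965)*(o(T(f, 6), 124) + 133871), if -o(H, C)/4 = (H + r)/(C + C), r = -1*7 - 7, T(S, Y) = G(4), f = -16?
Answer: 652146410126/31 ≈ 2.1037e+10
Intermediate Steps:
T(S, Y) = -2
r = -14 (r = -7 - 7 = -14)
o(H, C) = -2*(-14 + H)/C (o(H, C) = -4*(H - 14)/(C + C) = -4*(-14 + H)/(2*C) = -4*(-14 + H)*1/(2*C) = -2*(-14 + H)/C)
-351748 - (-136181 - 20965)*(o(T(f, 6), 124) + 133871) = -351748 - (-136181 - 20965)*(2*(14 - 1*(-2))/124 + 133871) = -351748 - (-157146)*(2*(1/124)*(14 + 2) + 133871) = -351748 - (-157146)*(2*(1/124)*16 + 133871) = -351748 - (-157146)*(8/31 + 133871) = -351748 - (-157146)*4150009/31 = -351748 - 1*(-652157314314/31) = -351748 + 652157314314/31 = 652146410126/31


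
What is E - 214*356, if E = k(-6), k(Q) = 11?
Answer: -76173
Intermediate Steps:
E = 11
E - 214*356 = 11 - 214*356 = 11 - 76184 = -76173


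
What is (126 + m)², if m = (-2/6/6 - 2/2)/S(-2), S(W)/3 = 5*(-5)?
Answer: 28940474161/1822500 ≈ 15880.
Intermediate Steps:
S(W) = -75 (S(W) = 3*(5*(-5)) = 3*(-25) = -75)
m = 19/1350 (m = (-2/6/6 - 2/2)/(-75) = -(-2*⅙*(⅙) - 2*½)/75 = -(-⅓*⅙ - 1)/75 = -(-1/18 - 1)/75 = -1/75*(-19/18) = 19/1350 ≈ 0.014074)
(126 + m)² = (126 + 19/1350)² = (170119/1350)² = 28940474161/1822500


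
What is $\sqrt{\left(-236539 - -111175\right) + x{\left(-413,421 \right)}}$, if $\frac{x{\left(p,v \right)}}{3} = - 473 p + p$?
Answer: $2 \sqrt{114861} \approx 677.82$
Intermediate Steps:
$x{\left(p,v \right)} = - 1416 p$ ($x{\left(p,v \right)} = 3 \left(- 473 p + p\right) = 3 \left(- 472 p\right) = - 1416 p$)
$\sqrt{\left(-236539 - -111175\right) + x{\left(-413,421 \right)}} = \sqrt{\left(-236539 - -111175\right) - -584808} = \sqrt{\left(-236539 + 111175\right) + 584808} = \sqrt{-125364 + 584808} = \sqrt{459444} = 2 \sqrt{114861}$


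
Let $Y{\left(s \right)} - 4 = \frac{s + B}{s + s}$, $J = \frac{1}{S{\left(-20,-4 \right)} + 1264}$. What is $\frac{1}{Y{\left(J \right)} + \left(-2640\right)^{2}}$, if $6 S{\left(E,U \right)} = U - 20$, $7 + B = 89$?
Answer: $\frac{2}{14042529} \approx 1.4242 \cdot 10^{-7}$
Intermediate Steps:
$B = 82$ ($B = -7 + 89 = 82$)
$S{\left(E,U \right)} = - \frac{10}{3} + \frac{U}{6}$ ($S{\left(E,U \right)} = \frac{U - 20}{6} = \frac{-20 + U}{6} = - \frac{10}{3} + \frac{U}{6}$)
$J = \frac{1}{1260}$ ($J = \frac{1}{\left(- \frac{10}{3} + \frac{1}{6} \left(-4\right)\right) + 1264} = \frac{1}{\left(- \frac{10}{3} - \frac{2}{3}\right) + 1264} = \frac{1}{-4 + 1264} = \frac{1}{1260} \approx 0.00079365$)
$Y{\left(s \right)} = 4 + \frac{82 + s}{2 s}$ ($Y{\left(s \right)} = 4 + \frac{s + 82}{s + s} = 4 + \frac{82 + s}{2 s}$)
$\frac{1}{Y{\left(J \right)} + \left(-2640\right)^{2}} = \frac{1}{\left(\frac{9}{2} + 41 \frac{1}{\frac{1}{1260}}\right) + \left(-2640\right)^{2}} = \frac{1}{\left(\frac{9}{2} + 41 \cdot 1260\right) + 6969600} = \frac{1}{\left(\frac{9}{2} + 51660\right) + 6969600} = \frac{1}{\frac{103329}{2} + 6969600} = \frac{1}{\frac{14042529}{2}} = \frac{2}{14042529}$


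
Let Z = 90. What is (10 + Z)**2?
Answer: 10000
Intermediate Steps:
(10 + Z)**2 = (10 + 90)**2 = 100**2 = 10000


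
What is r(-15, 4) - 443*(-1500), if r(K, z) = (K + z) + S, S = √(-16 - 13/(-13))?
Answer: 664489 + I*√15 ≈ 6.6449e+5 + 3.873*I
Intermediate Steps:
S = I*√15 (S = √(-16 - 13*(-1/13)) = √(-16 + 1) = √(-15) = I*√15 ≈ 3.873*I)
r(K, z) = K + z + I*√15 (r(K, z) = (K + z) + I*√15 = K + z + I*√15)
r(-15, 4) - 443*(-1500) = (-15 + 4 + I*√15) - 443*(-1500) = (-11 + I*√15) + 664500 = 664489 + I*√15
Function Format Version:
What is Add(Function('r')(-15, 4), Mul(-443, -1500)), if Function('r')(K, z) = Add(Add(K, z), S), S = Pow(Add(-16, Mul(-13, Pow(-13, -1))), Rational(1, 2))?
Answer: Add(664489, Mul(I, Pow(15, Rational(1, 2)))) ≈ Add(6.6449e+5, Mul(3.8730, I))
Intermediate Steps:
S = Mul(I, Pow(15, Rational(1, 2))) (S = Pow(Add(-16, Mul(-13, Rational(-1, 13))), Rational(1, 2)) = Pow(Add(-16, 1), Rational(1, 2)) = Pow(-15, Rational(1, 2)) = Mul(I, Pow(15, Rational(1, 2))) ≈ Mul(3.8730, I))
Function('r')(K, z) = Add(K, z, Mul(I, Pow(15, Rational(1, 2)))) (Function('r')(K, z) = Add(Add(K, z), Mul(I, Pow(15, Rational(1, 2)))) = Add(K, z, Mul(I, Pow(15, Rational(1, 2)))))
Add(Function('r')(-15, 4), Mul(-443, -1500)) = Add(Add(-15, 4, Mul(I, Pow(15, Rational(1, 2)))), Mul(-443, -1500)) = Add(Add(-11, Mul(I, Pow(15, Rational(1, 2)))), 664500) = Add(664489, Mul(I, Pow(15, Rational(1, 2))))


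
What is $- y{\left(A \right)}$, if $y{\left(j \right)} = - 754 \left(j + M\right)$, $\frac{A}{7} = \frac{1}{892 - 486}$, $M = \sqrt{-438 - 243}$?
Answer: $13 + 754 i \sqrt{681} \approx 13.0 + 19676.0 i$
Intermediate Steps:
$M = i \sqrt{681}$ ($M = \sqrt{-681} = i \sqrt{681} \approx 26.096 i$)
$A = \frac{1}{58}$ ($A = \frac{7}{892 - 486} = \frac{7}{406} = 7 \cdot \frac{1}{406} = \frac{1}{58} \approx 0.017241$)
$y{\left(j \right)} = - 754 j - 754 i \sqrt{681}$ ($y{\left(j \right)} = - 754 \left(j + i \sqrt{681}\right) = - 754 j - 754 i \sqrt{681}$)
$- y{\left(A \right)} = - (\left(-754\right) \frac{1}{58} - 754 i \sqrt{681}) = - (-13 - 754 i \sqrt{681}) = 13 + 754 i \sqrt{681}$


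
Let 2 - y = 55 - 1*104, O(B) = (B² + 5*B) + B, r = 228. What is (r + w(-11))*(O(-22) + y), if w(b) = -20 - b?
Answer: 88257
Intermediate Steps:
O(B) = B² + 6*B
y = 51 (y = 2 - (55 - 1*104) = 2 - (55 - 104) = 2 - 1*(-49) = 2 + 49 = 51)
(r + w(-11))*(O(-22) + y) = (228 + (-20 - 1*(-11)))*(-22*(6 - 22) + 51) = (228 + (-20 + 11))*(-22*(-16) + 51) = (228 - 9)*(352 + 51) = 219*403 = 88257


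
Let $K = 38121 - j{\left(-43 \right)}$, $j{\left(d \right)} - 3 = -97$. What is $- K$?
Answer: $-38215$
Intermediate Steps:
$j{\left(d \right)} = -94$ ($j{\left(d \right)} = 3 - 97 = -94$)
$K = 38215$ ($K = 38121 - -94 = 38121 + 94 = 38215$)
$- K = \left(-1\right) 38215 = -38215$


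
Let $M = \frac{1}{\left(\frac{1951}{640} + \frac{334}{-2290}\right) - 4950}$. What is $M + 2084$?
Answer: $\frac{1510996961588}{725046597} \approx 2084.0$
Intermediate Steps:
$M = - \frac{146560}{725046597}$ ($M = \frac{1}{\left(1951 \cdot \frac{1}{640} + 334 \left(- \frac{1}{2290}\right)\right) - 4950} = \frac{1}{\left(\frac{1951}{640} - \frac{167}{1145}\right) - 4950} = \frac{1}{\frac{425403}{146560} - 4950} = \frac{1}{- \frac{725046597}{146560}} = - \frac{146560}{725046597} \approx -0.00020214$)
$M + 2084 = - \frac{146560}{725046597} + 2084 = \frac{1510996961588}{725046597}$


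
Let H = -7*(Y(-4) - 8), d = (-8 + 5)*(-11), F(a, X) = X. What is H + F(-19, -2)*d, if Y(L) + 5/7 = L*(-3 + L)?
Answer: -201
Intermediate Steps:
d = 33 (d = -3*(-11) = 33)
Y(L) = -5/7 + L*(-3 + L)
H = -135 (H = -7*((-5/7 + (-4)**2 - 3*(-4)) - 8) = -7*((-5/7 + 16 + 12) - 8) = -7*(191/7 - 8) = -7*135/7 = -135)
H + F(-19, -2)*d = -135 - 2*33 = -135 - 66 = -201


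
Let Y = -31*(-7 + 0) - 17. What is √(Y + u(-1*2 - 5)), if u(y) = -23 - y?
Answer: 2*√46 ≈ 13.565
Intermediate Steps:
Y = 200 (Y = -31*(-7) - 17 = 217 - 17 = 200)
√(Y + u(-1*2 - 5)) = √(200 + (-23 - (-1*2 - 5))) = √(200 + (-23 - (-2 - 5))) = √(200 + (-23 - 1*(-7))) = √(200 + (-23 + 7)) = √(200 - 16) = √184 = 2*√46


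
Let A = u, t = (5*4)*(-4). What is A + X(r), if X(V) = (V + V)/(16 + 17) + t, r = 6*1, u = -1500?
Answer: -17376/11 ≈ -1579.6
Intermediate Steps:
t = -80 (t = 20*(-4) = -80)
r = 6
X(V) = -80 + 2*V/33 (X(V) = (V + V)/(16 + 17) - 80 = (2*V)/33 - 80 = (2*V)*(1/33) - 80 = 2*V/33 - 80 = -80 + 2*V/33)
A = -1500
A + X(r) = -1500 + (-80 + (2/33)*6) = -1500 + (-80 + 4/11) = -1500 - 876/11 = -17376/11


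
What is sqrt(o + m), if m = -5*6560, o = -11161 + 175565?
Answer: 2*sqrt(32901) ≈ 362.77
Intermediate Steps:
o = 164404
m = -32800
sqrt(o + m) = sqrt(164404 - 32800) = sqrt(131604) = 2*sqrt(32901)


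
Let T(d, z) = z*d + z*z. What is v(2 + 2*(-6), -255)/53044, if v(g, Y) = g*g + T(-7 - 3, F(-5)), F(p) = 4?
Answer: 19/13261 ≈ 0.0014328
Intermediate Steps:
T(d, z) = z² + d*z (T(d, z) = d*z + z² = z² + d*z)
v(g, Y) = -24 + g² (v(g, Y) = g*g + 4*((-7 - 3) + 4) = g² + 4*(-10 + 4) = g² + 4*(-6) = g² - 24 = -24 + g²)
v(2 + 2*(-6), -255)/53044 = (-24 + (2 + 2*(-6))²)/53044 = (-24 + (2 - 12)²)*(1/53044) = (-24 + (-10)²)*(1/53044) = (-24 + 100)*(1/53044) = 76*(1/53044) = 19/13261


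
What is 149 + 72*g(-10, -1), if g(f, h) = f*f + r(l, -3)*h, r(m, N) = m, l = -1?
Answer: 7421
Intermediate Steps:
g(f, h) = f**2 - h (g(f, h) = f*f - h = f**2 - h)
149 + 72*g(-10, -1) = 149 + 72*((-10)**2 - 1*(-1)) = 149 + 72*(100 + 1) = 149 + 72*101 = 149 + 7272 = 7421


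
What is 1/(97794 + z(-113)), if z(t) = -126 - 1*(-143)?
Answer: 1/97811 ≈ 1.0224e-5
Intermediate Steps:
z(t) = 17 (z(t) = -126 + 143 = 17)
1/(97794 + z(-113)) = 1/(97794 + 17) = 1/97811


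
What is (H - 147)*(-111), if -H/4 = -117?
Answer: -35631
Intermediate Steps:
H = 468 (H = -4*(-117) = 468)
(H - 147)*(-111) = (468 - 147)*(-111) = 321*(-111) = -35631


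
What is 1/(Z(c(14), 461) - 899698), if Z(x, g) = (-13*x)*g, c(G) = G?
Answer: -1/983600 ≈ -1.0167e-6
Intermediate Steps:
Z(x, g) = -13*g*x
1/(Z(c(14), 461) - 899698) = 1/(-13*461*14 - 899698) = 1/(-83902 - 899698) = 1/(-983600) = -1/983600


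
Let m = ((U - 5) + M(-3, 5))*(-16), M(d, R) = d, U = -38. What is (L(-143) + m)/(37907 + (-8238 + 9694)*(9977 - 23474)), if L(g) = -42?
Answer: -694/19613725 ≈ -3.5383e-5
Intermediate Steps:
m = 736 (m = ((-38 - 5) - 3)*(-16) = (-43 - 3)*(-16) = -46*(-16) = 736)
(L(-143) + m)/(37907 + (-8238 + 9694)*(9977 - 23474)) = (-42 + 736)/(37907 + (-8238 + 9694)*(9977 - 23474)) = 694/(37907 + 1456*(-13497)) = 694/(37907 - 19651632) = 694/(-19613725) = 694*(-1/19613725) = -694/19613725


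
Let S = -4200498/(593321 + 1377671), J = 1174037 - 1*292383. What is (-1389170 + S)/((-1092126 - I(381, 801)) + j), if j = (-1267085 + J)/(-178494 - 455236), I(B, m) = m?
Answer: 433795656223266185/341287239142492692 ≈ 1.2711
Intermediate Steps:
J = 881654 (J = 1174037 - 292383 = 881654)
S = -2100249/985496 (S = -4200498/1970992 = -4200498*1/1970992 = -2100249/985496 ≈ -2.1312)
j = 385431/633730 (j = (-1267085 + 881654)/(-178494 - 455236) = -385431/(-633730) = -385431*(-1/633730) = 385431/633730 ≈ 0.60819)
(-1389170 + S)/((-1092126 - I(381, 801)) + j) = (-1389170 - 2100249/985496)/((-1092126 - 1*801) + 385431/633730) = -1369023578569/(985496*((-1092126 - 801) + 385431/633730)) = -1369023578569/(985496*(-1092927 + 385431/633730)) = -1369023578569/(985496*(-692620242279/633730)) = -1369023578569/985496*(-633730/692620242279) = 433795656223266185/341287239142492692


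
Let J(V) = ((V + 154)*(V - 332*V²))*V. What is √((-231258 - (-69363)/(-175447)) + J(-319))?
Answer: 2*I*√13684537876256616032562/175447 ≈ 1.3335e+6*I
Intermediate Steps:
J(V) = V*(154 + V)*(V - 332*V²) (J(V) = ((154 + V)*(V - 332*V²))*V = V*(154 + V)*(V - 332*V²))
√((-231258 - (-69363)/(-175447)) + J(-319)) = √((-231258 - (-69363)/(-175447)) + (-319)²*(154 - 51127*(-319) - 332*(-319)²)) = √((-231258 - (-69363)*(-1)/175447) + 101761*(154 + 16309513 - 332*101761)) = √((-231258 - 1*69363/175447) + 101761*(154 + 16309513 - 33784652)) = √((-231258 - 69363/175447) + 101761*(-17474985)) = √(-40573591689/175447 - 1778271948585) = √(-311992519136984184/175447) = 2*I*√13684537876256616032562/175447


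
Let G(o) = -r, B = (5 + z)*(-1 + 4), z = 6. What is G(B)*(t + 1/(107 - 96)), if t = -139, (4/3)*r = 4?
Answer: 4584/11 ≈ 416.73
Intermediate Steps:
r = 3 (r = (¾)*4 = 3)
B = 33 (B = (5 + 6)*(-1 + 4) = 11*3 = 33)
G(o) = -3 (G(o) = -1*3 = -3)
G(B)*(t + 1/(107 - 96)) = -3*(-139 + 1/(107 - 96)) = -3*(-139 + 1/11) = -3*(-1528/11) = 4584/11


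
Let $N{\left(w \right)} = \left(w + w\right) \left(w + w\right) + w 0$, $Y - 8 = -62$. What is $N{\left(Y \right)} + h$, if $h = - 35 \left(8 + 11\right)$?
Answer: $10999$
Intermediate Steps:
$Y = -54$ ($Y = 8 - 62 = -54$)
$h = -665$ ($h = \left(-35\right) 19 = -665$)
$N{\left(w \right)} = 4 w^{2}$ ($N{\left(w \right)} = 2 w 2 w + 0 = 4 w^{2} + 0 = 4 w^{2}$)
$N{\left(Y \right)} + h = 4 \left(-54\right)^{2} - 665 = 4 \cdot 2916 - 665 = 11664 - 665 = 10999$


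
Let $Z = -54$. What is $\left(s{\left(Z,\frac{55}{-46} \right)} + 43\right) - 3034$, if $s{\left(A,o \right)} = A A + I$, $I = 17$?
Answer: $-58$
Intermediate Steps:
$s{\left(A,o \right)} = 17 + A^{2}$ ($s{\left(A,o \right)} = A A + 17 = A^{2} + 17 = 17 + A^{2}$)
$\left(s{\left(Z,\frac{55}{-46} \right)} + 43\right) - 3034 = \left(\left(17 + \left(-54\right)^{2}\right) + 43\right) - 3034 = \left(\left(17 + 2916\right) + 43\right) - 3034 = \left(2933 + 43\right) - 3034 = 2976 - 3034 = -58$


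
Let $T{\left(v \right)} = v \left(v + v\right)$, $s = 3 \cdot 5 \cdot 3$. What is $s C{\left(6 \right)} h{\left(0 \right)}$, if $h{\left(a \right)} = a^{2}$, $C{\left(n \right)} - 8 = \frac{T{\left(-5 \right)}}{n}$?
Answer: $0$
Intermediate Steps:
$s = 45$ ($s = 15 \cdot 3 = 45$)
$T{\left(v \right)} = 2 v^{2}$ ($T{\left(v \right)} = v 2 v = 2 v^{2}$)
$C{\left(n \right)} = 8 + \frac{50}{n}$ ($C{\left(n \right)} = 8 + \frac{2 \left(-5\right)^{2}}{n} = 8 + \frac{2 \cdot 25}{n} = 8 + \frac{50}{n}$)
$s C{\left(6 \right)} h{\left(0 \right)} = 45 \left(8 + \frac{50}{6}\right) 0^{2} = 45 \left(8 + 50 \cdot \frac{1}{6}\right) 0 = 45 \left(8 + \frac{25}{3}\right) 0 = 45 \cdot \frac{49}{3} \cdot 0 = 735 \cdot 0 = 0$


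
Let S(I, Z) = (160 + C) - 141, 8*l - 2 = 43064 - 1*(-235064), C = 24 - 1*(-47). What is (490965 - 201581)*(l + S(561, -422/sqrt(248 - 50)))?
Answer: 10086841050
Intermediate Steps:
C = 71 (C = 24 + 47 = 71)
l = 139065/4 (l = 1/4 + (43064 - 1*(-235064))/8 = 1/4 + (43064 + 235064)/8 = 1/4 + (1/8)*278128 = 1/4 + 34766 = 139065/4 ≈ 34766.)
S(I, Z) = 90 (S(I, Z) = (160 + 71) - 141 = 231 - 141 = 90)
(490965 - 201581)*(l + S(561, -422/sqrt(248 - 50))) = (490965 - 201581)*(139065/4 + 90) = 289384*(139425/4) = 10086841050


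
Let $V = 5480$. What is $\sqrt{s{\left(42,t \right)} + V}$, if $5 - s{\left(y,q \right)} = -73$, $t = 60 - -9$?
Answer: $\sqrt{5558} \approx 74.552$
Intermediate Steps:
$t = 69$ ($t = 60 + 9 = 69$)
$s{\left(y,q \right)} = 78$ ($s{\left(y,q \right)} = 5 - -73 = 5 + 73 = 78$)
$\sqrt{s{\left(42,t \right)} + V} = \sqrt{78 + 5480} = \sqrt{5558}$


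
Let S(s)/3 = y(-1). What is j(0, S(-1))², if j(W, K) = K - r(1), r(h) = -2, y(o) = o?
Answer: 1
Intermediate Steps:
S(s) = -3 (S(s) = 3*(-1) = -3)
j(W, K) = 2 + K (j(W, K) = K - 1*(-2) = K + 2 = 2 + K)
j(0, S(-1))² = (2 - 3)² = (-1)² = 1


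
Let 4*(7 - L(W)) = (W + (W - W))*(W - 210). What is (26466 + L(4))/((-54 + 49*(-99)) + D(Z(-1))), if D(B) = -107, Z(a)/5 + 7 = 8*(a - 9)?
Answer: -26679/5012 ≈ -5.3230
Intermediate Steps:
Z(a) = -395 + 40*a (Z(a) = -35 + 5*(8*(a - 9)) = -35 + 5*(8*(-9 + a)) = -35 + 5*(-72 + 8*a) = -35 + (-360 + 40*a) = -395 + 40*a)
L(W) = 7 - W*(-210 + W)/4 (L(W) = 7 - (W + (W - W))*(W - 210)/4 = 7 - (W + 0)*(-210 + W)/4 = 7 - W*(-210 + W)/4)
(26466 + L(4))/((-54 + 49*(-99)) + D(Z(-1))) = (26466 + (7 - 1/4*4**2 + (105/2)*4))/((-54 + 49*(-99)) - 107) = (26466 + (7 - 1/4*16 + 210))/((-54 - 4851) - 107) = (26466 + (7 - 4 + 210))/(-4905 - 107) = (26466 + 213)/(-5012) = 26679*(-1/5012) = -26679/5012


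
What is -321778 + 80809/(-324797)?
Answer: -104512609875/324797 ≈ -3.2178e+5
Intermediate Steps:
-321778 + 80809/(-324797) = -321778 + 80809*(-1/324797) = -321778 - 80809/324797 = -104512609875/324797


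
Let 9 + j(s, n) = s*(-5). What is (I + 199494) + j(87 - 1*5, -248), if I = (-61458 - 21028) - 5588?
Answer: 111001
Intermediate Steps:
j(s, n) = -9 - 5*s (j(s, n) = -9 + s*(-5) = -9 - 5*s)
I = -88074 (I = -82486 - 5588 = -88074)
(I + 199494) + j(87 - 1*5, -248) = (-88074 + 199494) + (-9 - 5*(87 - 1*5)) = 111420 + (-9 - 5*(87 - 5)) = 111420 + (-9 - 5*82) = 111420 + (-9 - 410) = 111420 - 419 = 111001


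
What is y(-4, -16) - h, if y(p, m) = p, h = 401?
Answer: -405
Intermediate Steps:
y(-4, -16) - h = -4 - 1*401 = -4 - 401 = -405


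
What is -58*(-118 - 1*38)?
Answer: 9048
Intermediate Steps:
-58*(-118 - 1*38) = -58*(-118 - 38) = -58*(-156) = 9048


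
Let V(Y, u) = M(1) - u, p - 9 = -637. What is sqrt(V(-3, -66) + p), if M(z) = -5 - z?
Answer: 2*I*sqrt(142) ≈ 23.833*I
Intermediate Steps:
p = -628 (p = 9 - 637 = -628)
V(Y, u) = -6 - u (V(Y, u) = (-5 - 1*1) - u = (-5 - 1) - u = -6 - u)
sqrt(V(-3, -66) + p) = sqrt((-6 - 1*(-66)) - 628) = sqrt((-6 + 66) - 628) = sqrt(60 - 628) = sqrt(-568) = 2*I*sqrt(142)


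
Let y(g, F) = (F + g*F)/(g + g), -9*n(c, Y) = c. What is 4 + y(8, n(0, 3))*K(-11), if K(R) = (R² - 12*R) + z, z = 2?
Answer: 4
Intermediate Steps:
n(c, Y) = -c/9
K(R) = 2 + R² - 12*R (K(R) = (R² - 12*R) + 2 = 2 + R² - 12*R)
y(g, F) = (F + F*g)/(2*g) (y(g, F) = (F + F*g)/((2*g)) = (F + F*g)*(1/(2*g)) = (F + F*g)/(2*g))
4 + y(8, n(0, 3))*K(-11) = 4 + ((½)*(-⅑*0)*(1 + 8)/8)*(2 + (-11)² - 12*(-11)) = 4 + ((½)*0*(⅛)*9)*(2 + 121 + 132) = 4 + 0*255 = 4 + 0 = 4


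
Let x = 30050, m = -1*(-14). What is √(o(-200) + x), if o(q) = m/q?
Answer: √3004993/10 ≈ 173.35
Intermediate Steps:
m = 14
o(q) = 14/q
√(o(-200) + x) = √(14/(-200) + 30050) = √(14*(-1/200) + 30050) = √(-7/100 + 30050) = √(3004993/100) = √3004993/10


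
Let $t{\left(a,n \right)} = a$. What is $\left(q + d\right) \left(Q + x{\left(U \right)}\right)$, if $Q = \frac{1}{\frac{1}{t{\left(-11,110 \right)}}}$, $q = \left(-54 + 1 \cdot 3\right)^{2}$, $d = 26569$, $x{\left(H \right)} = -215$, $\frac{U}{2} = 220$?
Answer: $-6592420$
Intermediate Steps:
$U = 440$ ($U = 2 \cdot 220 = 440$)
$q = 2601$ ($q = \left(-54 + 3\right)^{2} = \left(-51\right)^{2} = 2601$)
$Q = -11$ ($Q = \frac{1}{\frac{1}{-11}} = \frac{1}{- \frac{1}{11}} = -11$)
$\left(q + d\right) \left(Q + x{\left(U \right)}\right) = \left(2601 + 26569\right) \left(-11 - 215\right) = 29170 \left(-226\right) = -6592420$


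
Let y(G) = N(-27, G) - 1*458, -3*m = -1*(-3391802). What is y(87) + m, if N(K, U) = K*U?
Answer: -3400223/3 ≈ -1.1334e+6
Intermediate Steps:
m = -3391802/3 (m = -(-1)*(-3391802)/3 = -1/3*3391802 = -3391802/3 ≈ -1.1306e+6)
y(G) = -458 - 27*G (y(G) = -27*G - 1*458 = -27*G - 458 = -458 - 27*G)
y(87) + m = (-458 - 27*87) - 3391802/3 = (-458 - 2349) - 3391802/3 = -2807 - 3391802/3 = -3400223/3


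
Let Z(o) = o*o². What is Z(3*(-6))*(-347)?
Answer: 2023704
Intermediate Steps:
Z(o) = o³
Z(3*(-6))*(-347) = (3*(-6))³*(-347) = (-18)³*(-347) = -5832*(-347) = 2023704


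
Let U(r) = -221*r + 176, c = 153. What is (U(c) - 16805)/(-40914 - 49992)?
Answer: 8407/15151 ≈ 0.55488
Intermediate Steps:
U(r) = 176 - 221*r
(U(c) - 16805)/(-40914 - 49992) = ((176 - 221*153) - 16805)/(-40914 - 49992) = ((176 - 33813) - 16805)/(-90906) = (-33637 - 16805)*(-1/90906) = -50442*(-1/90906) = 8407/15151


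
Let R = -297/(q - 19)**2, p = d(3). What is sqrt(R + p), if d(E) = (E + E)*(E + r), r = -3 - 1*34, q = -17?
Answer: I*sqrt(29409)/12 ≈ 14.291*I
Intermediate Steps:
r = -37 (r = -3 - 34 = -37)
d(E) = 2*E*(-37 + E) (d(E) = (E + E)*(E - 37) = (2*E)*(-37 + E) = 2*E*(-37 + E))
p = -204 (p = 2*3*(-37 + 3) = 2*3*(-34) = -204)
R = -11/48 (R = -297/(-17 - 19)**2 = -297/((-36)**2) = -297/1296 = -297*1/1296 = -11/48 ≈ -0.22917)
sqrt(R + p) = sqrt(-11/48 - 204) = sqrt(-9803/48) = I*sqrt(29409)/12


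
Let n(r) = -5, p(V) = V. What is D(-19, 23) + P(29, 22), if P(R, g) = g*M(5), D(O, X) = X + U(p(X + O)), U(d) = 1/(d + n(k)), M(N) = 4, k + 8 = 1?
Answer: 110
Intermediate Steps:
k = -7 (k = -8 + 1 = -7)
U(d) = 1/(-5 + d) (U(d) = 1/(d - 5) = 1/(-5 + d))
D(O, X) = X + 1/(-5 + O + X) (D(O, X) = X + 1/(-5 + (X + O)) = X + 1/(-5 + (O + X)) = X + 1/(-5 + O + X))
P(R, g) = 4*g (P(R, g) = g*4 = 4*g)
D(-19, 23) + P(29, 22) = (23 + 1/(-5 - 19 + 23)) + 4*22 = (23 + 1/(-1)) + 88 = (23 - 1) + 88 = 22 + 88 = 110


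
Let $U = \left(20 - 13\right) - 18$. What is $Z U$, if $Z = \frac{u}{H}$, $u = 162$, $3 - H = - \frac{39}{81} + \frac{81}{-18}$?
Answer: $- \frac{96228}{431} \approx -223.27$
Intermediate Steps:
$H = \frac{431}{54}$ ($H = 3 - \left(- \frac{39}{81} + \frac{81}{-18}\right) = 3 - \left(\left(-39\right) \frac{1}{81} + 81 \left(- \frac{1}{18}\right)\right) = 3 - \left(- \frac{13}{27} - \frac{9}{2}\right) = 3 - - \frac{269}{54} = 3 + \frac{269}{54} = \frac{431}{54} \approx 7.9815$)
$Z = \frac{8748}{431}$ ($Z = \frac{162}{\frac{431}{54}} = 162 \cdot \frac{54}{431} = \frac{8748}{431} \approx 20.297$)
$U = -11$ ($U = 7 - 18 = -11$)
$Z U = \frac{8748}{431} \left(-11\right) = - \frac{96228}{431}$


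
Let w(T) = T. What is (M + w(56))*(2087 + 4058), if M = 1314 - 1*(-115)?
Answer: 9125325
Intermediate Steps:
M = 1429 (M = 1314 + 115 = 1429)
(M + w(56))*(2087 + 4058) = (1429 + 56)*(2087 + 4058) = 1485*6145 = 9125325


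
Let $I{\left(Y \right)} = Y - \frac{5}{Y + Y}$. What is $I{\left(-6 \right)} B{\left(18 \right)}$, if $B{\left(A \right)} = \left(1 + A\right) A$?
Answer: $- \frac{3819}{2} \approx -1909.5$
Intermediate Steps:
$I{\left(Y \right)} = Y - \frac{5}{2 Y}$
$B{\left(A \right)} = A \left(1 + A\right)$
$I{\left(-6 \right)} B{\left(18 \right)} = \left(-6 - \frac{5}{2 \left(-6\right)}\right) 18 \left(1 + 18\right) = \left(-6 - - \frac{5}{12}\right) 18 \cdot 19 = \left(-6 + \frac{5}{12}\right) 342 = \left(- \frac{67}{12}\right) 342 = - \frac{3819}{2}$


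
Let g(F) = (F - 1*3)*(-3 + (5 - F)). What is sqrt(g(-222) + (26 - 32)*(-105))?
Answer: 3*I*sqrt(5530) ≈ 223.09*I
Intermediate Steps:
g(F) = (-3 + F)*(2 - F) (g(F) = (F - 3)*(2 - F) = (-3 + F)*(2 - F))
sqrt(g(-222) + (26 - 32)*(-105)) = sqrt((-6 - 1*(-222)**2 + 5*(-222)) + (26 - 32)*(-105)) = sqrt((-6 - 1*49284 - 1110) - 6*(-105)) = sqrt((-6 - 49284 - 1110) + 630) = sqrt(-50400 + 630) = sqrt(-49770) = 3*I*sqrt(5530)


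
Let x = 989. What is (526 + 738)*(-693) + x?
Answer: -874963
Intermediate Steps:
(526 + 738)*(-693) + x = (526 + 738)*(-693) + 989 = 1264*(-693) + 989 = -875952 + 989 = -874963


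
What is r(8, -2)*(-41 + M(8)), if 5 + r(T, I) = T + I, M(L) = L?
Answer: -33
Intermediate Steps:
r(T, I) = -5 + I + T (r(T, I) = -5 + (T + I) = -5 + (I + T) = -5 + I + T)
r(8, -2)*(-41 + M(8)) = (-5 - 2 + 8)*(-41 + 8) = 1*(-33) = -33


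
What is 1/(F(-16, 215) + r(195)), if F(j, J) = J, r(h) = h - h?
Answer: 1/215 ≈ 0.0046512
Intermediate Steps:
r(h) = 0
1/(F(-16, 215) + r(195)) = 1/(215 + 0) = 1/215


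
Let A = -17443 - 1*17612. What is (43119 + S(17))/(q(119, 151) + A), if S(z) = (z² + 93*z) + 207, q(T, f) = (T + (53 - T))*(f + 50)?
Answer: -22598/12201 ≈ -1.8521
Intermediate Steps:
q(T, f) = 2650 + 53*f (q(T, f) = 53*(50 + f) = 2650 + 53*f)
S(z) = 207 + z² + 93*z
A = -35055 (A = -17443 - 17612 = -35055)
(43119 + S(17))/(q(119, 151) + A) = (43119 + (207 + 17² + 93*17))/((2650 + 53*151) - 35055) = (43119 + (207 + 289 + 1581))/((2650 + 8003) - 35055) = (43119 + 2077)/(10653 - 35055) = 45196/(-24402) = 45196*(-1/24402) = -22598/12201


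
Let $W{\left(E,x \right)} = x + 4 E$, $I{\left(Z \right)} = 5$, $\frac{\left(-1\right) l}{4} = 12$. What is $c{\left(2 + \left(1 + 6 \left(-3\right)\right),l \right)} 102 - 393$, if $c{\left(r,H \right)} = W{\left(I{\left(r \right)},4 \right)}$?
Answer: $2055$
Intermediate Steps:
$l = -48$ ($l = \left(-4\right) 12 = -48$)
$c{\left(r,H \right)} = 24$ ($c{\left(r,H \right)} = 4 + 4 \cdot 5 = 4 + 20 = 24$)
$c{\left(2 + \left(1 + 6 \left(-3\right)\right),l \right)} 102 - 393 = 24 \cdot 102 - 393 = 2448 - 393 = 2055$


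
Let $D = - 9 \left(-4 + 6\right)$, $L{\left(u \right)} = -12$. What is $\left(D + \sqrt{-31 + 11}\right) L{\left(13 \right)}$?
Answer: $216 - 24 i \sqrt{5} \approx 216.0 - 53.666 i$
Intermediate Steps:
$D = -18$ ($D = \left(-9\right) 2 = -18$)
$\left(D + \sqrt{-31 + 11}\right) L{\left(13 \right)} = \left(-18 + \sqrt{-31 + 11}\right) \left(-12\right) = \left(-18 + \sqrt{-20}\right) \left(-12\right) = \left(-18 + 2 i \sqrt{5}\right) \left(-12\right) = 216 - 24 i \sqrt{5}$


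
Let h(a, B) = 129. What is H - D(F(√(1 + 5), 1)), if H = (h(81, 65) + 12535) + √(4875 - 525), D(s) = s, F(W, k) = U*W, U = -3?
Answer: 12664 + 3*√6 + 5*√174 ≈ 12737.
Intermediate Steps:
F(W, k) = -3*W
H = 12664 + 5*√174 (H = (129 + 12535) + √(4875 - 525) = 12664 + √4350 = 12664 + 5*√174 ≈ 12730.)
H - D(F(√(1 + 5), 1)) = (12664 + 5*√174) - (-3)*√(1 + 5) = (12664 + 5*√174) - (-3)*√6 = (12664 + 5*√174) + 3*√6 = 12664 + 3*√6 + 5*√174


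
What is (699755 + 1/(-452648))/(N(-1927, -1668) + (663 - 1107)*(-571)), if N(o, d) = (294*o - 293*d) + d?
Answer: 11731211157/2917769008 ≈ 4.0206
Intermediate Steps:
N(o, d) = -292*d + 294*o (N(o, d) = (-293*d + 294*o) + d = -292*d + 294*o)
(699755 + 1/(-452648))/(N(-1927, -1668) + (663 - 1107)*(-571)) = (699755 + 1/(-452648))/((-292*(-1668) + 294*(-1927)) + (663 - 1107)*(-571)) = (699755 - 1/452648)/((487056 - 566538) - 444*(-571)) = 316742701239/(452648*(-79482 + 253524)) = (316742701239/452648)/174042 = (316742701239/452648)*(1/174042) = 11731211157/2917769008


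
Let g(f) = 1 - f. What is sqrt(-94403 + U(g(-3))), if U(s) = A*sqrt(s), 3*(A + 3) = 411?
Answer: I*sqrt(94135) ≈ 306.81*I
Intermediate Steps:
A = 134 (A = -3 + (1/3)*411 = -3 + 137 = 134)
U(s) = 134*sqrt(s)
sqrt(-94403 + U(g(-3))) = sqrt(-94403 + 134*sqrt(1 - 1*(-3))) = sqrt(-94403 + 134*sqrt(1 + 3)) = sqrt(-94403 + 134*sqrt(4)) = sqrt(-94403 + 134*2) = sqrt(-94403 + 268) = sqrt(-94135) = I*sqrt(94135)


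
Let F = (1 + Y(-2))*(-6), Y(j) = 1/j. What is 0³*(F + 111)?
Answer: 0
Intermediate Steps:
F = -3 (F = (1 + 1/(-2))*(-6) = (1 - ½)*(-6) = (½)*(-6) = -3)
0³*(F + 111) = 0³*(-3 + 111) = 0*108 = 0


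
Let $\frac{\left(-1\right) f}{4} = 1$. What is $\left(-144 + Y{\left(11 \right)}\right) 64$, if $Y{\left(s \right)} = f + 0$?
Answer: $-9472$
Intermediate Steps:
$f = -4$ ($f = \left(-4\right) 1 = -4$)
$Y{\left(s \right)} = -4$ ($Y{\left(s \right)} = -4 + 0 = -4$)
$\left(-144 + Y{\left(11 \right)}\right) 64 = \left(-144 - 4\right) 64 = \left(-148\right) 64 = -9472$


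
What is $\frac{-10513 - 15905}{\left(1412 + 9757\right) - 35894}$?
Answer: $\frac{26418}{24725} \approx 1.0685$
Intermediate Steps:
$\frac{-10513 - 15905}{\left(1412 + 9757\right) - 35894} = - \frac{26418}{11169 - 35894} = - \frac{26418}{-24725} = \left(-26418\right) \left(- \frac{1}{24725}\right) = \frac{26418}{24725}$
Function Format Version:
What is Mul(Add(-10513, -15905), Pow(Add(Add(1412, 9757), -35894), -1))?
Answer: Rational(26418, 24725) ≈ 1.0685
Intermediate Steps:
Mul(Add(-10513, -15905), Pow(Add(Add(1412, 9757), -35894), -1)) = Mul(-26418, Pow(Add(11169, -35894), -1)) = Mul(-26418, Pow(-24725, -1)) = Mul(-26418, Rational(-1, 24725)) = Rational(26418, 24725)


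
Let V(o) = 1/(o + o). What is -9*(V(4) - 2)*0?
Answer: 0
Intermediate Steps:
V(o) = 1/(2*o)
-9*(V(4) - 2)*0 = -9*((½)/4 - 2)*0 = -9*((½)*(¼) - 2)*0 = -9*(⅛ - 2)*0 = -(-135)*0/8 = -9*0 = 0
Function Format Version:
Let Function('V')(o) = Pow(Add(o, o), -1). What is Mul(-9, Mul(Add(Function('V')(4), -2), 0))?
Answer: 0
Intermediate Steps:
Function('V')(o) = Mul(Rational(1, 2), Pow(o, -1)) (Function('V')(o) = Pow(Mul(2, o), -1) = Mul(Rational(1, 2), Pow(o, -1)))
Mul(-9, Mul(Add(Function('V')(4), -2), 0)) = Mul(-9, Mul(Add(Mul(Rational(1, 2), Pow(4, -1)), -2), 0)) = Mul(-9, Mul(Add(Mul(Rational(1, 2), Rational(1, 4)), -2), 0)) = Mul(-9, Mul(Add(Rational(1, 8), -2), 0)) = Mul(-9, Mul(Rational(-15, 8), 0)) = Mul(-9, 0) = 0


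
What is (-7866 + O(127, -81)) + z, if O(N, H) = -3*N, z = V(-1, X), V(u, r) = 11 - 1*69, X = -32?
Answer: -8305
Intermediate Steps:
V(u, r) = -58 (V(u, r) = 11 - 69 = -58)
z = -58
(-7866 + O(127, -81)) + z = (-7866 - 3*127) - 58 = (-7866 - 381) - 58 = -8247 - 58 = -8305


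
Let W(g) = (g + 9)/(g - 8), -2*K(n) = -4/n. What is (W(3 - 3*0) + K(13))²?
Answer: 21316/4225 ≈ 5.0452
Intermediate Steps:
K(n) = 2/n (K(n) = -(-2)/n = 2/n)
W(g) = (9 + g)/(-8 + g)
(W(3 - 3*0) + K(13))² = ((9 + (3 - 3*0))/(-8 + (3 - 3*0)) + 2/13)² = ((9 + (3 + 0))/(-8 + (3 + 0)) + 2*(1/13))² = ((9 + 3)/(-8 + 3) + 2/13)² = (12/(-5) + 2/13)² = (-⅕*12 + 2/13)² = (-12/5 + 2/13)² = (-146/65)² = 21316/4225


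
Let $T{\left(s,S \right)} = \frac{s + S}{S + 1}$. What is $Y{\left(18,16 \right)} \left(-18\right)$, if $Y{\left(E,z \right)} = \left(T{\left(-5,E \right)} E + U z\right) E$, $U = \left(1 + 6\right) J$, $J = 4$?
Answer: $- \frac{2833704}{19} \approx -1.4914 \cdot 10^{5}$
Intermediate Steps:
$U = 28$ ($U = \left(1 + 6\right) 4 = 7 \cdot 4 = 28$)
$T{\left(s,S \right)} = \frac{S + s}{1 + S}$
$Y{\left(E,z \right)} = E \left(28 z + \frac{E \left(-5 + E\right)}{1 + E}\right)$ ($Y{\left(E,z \right)} = \left(\frac{E - 5}{1 + E} E + 28 z\right) E = \left(\frac{-5 + E}{1 + E} E + 28 z\right) E = \left(\frac{E \left(-5 + E\right)}{1 + E} + 28 z\right) E = \left(28 z + \frac{E \left(-5 + E\right)}{1 + E}\right) E = E \left(28 z + \frac{E \left(-5 + E\right)}{1 + E}\right)$)
$Y{\left(18,16 \right)} \left(-18\right) = \frac{18 \left(18 \left(-5 + 18\right) + 28 \cdot 16 \left(1 + 18\right)\right)}{1 + 18} \left(-18\right) = \frac{18 \left(18 \cdot 13 + 28 \cdot 16 \cdot 19\right)}{19} \left(-18\right) = 18 \cdot \frac{1}{19} \left(234 + 8512\right) \left(-18\right) = 18 \cdot \frac{1}{19} \cdot 8746 \left(-18\right) = \frac{157428}{19} \left(-18\right) = - \frac{2833704}{19}$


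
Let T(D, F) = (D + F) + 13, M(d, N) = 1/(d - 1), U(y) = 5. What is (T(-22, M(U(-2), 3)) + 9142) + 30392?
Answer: 158101/4 ≈ 39525.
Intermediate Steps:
M(d, N) = 1/(-1 + d)
T(D, F) = 13 + D + F
(T(-22, M(U(-2), 3)) + 9142) + 30392 = ((13 - 22 + 1/(-1 + 5)) + 9142) + 30392 = ((13 - 22 + 1/4) + 9142) + 30392 = (-35/4 + 9142) + 30392 = 36533/4 + 30392 = 158101/4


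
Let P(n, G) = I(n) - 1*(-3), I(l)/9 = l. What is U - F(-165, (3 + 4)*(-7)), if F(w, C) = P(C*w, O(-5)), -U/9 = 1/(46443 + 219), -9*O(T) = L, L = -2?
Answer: -1131833475/15554 ≈ -72768.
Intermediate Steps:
I(l) = 9*l
O(T) = 2/9 (O(T) = -⅑*(-2) = 2/9)
U = -3/15554 (U = -9/(46443 + 219) = -9/46662 = -9*1/46662 = -3/15554 ≈ -0.00019288)
P(n, G) = 3 + 9*n (P(n, G) = 9*n - 1*(-3) = 9*n + 3 = 3 + 9*n)
F(w, C) = 3 + 9*C*w (F(w, C) = 3 + 9*(C*w) = 3 + 9*C*w)
U - F(-165, (3 + 4)*(-7)) = -3/15554 - (3 + 9*((3 + 4)*(-7))*(-165)) = -3/15554 - (3 + 9*(7*(-7))*(-165)) = -3/15554 - (3 + 9*(-49)*(-165)) = -3/15554 - (3 + 72765) = -3/15554 - 1*72768 = -3/15554 - 72768 = -1131833475/15554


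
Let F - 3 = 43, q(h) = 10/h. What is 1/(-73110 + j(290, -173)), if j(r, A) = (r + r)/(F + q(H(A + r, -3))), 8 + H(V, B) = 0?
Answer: -179/13084370 ≈ -1.3680e-5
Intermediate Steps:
H(V, B) = -8 (H(V, B) = -8 + 0 = -8)
F = 46 (F = 3 + 43 = 46)
j(r, A) = 8*r/179 (j(r, A) = (r + r)/(46 + 10/(-8)) = (2*r)/(46 + 10*(-⅛)) = (2*r)/(46 - 5/4) = (2*r)/(179/4) = (2*r)*(4/179) = 8*r/179)
1/(-73110 + j(290, -173)) = 1/(-73110 + (8/179)*290) = 1/(-73110 + 2320/179) = 1/(-13084370/179) = -179/13084370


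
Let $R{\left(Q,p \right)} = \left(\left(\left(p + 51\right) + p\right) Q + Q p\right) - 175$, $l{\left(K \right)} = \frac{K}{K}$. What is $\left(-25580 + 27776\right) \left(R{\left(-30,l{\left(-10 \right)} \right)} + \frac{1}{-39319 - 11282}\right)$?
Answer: $- \frac{66486678672}{16867} \approx -3.9418 \cdot 10^{6}$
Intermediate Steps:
$l{\left(K \right)} = 1$
$R{\left(Q,p \right)} = -175 + Q p + Q \left(51 + 2 p\right)$ ($R{\left(Q,p \right)} = \left(\left(\left(51 + p\right) + p\right) Q + Q p\right) - 175 = \left(\left(51 + 2 p\right) Q + Q p\right) - 175 = \left(Q \left(51 + 2 p\right) + Q p\right) - 175 = \left(Q p + Q \left(51 + 2 p\right)\right) - 175 = -175 + Q p + Q \left(51 + 2 p\right)$)
$\left(-25580 + 27776\right) \left(R{\left(-30,l{\left(-10 \right)} \right)} + \frac{1}{-39319 - 11282}\right) = \left(-25580 + 27776\right) \left(\left(-175 + 51 \left(-30\right) + 3 \left(-30\right) 1\right) + \frac{1}{-39319 - 11282}\right) = 2196 \left(\left(-175 - 1530 - 90\right) + \frac{1}{-50601}\right) = 2196 \left(-1795 - \frac{1}{50601}\right) = 2196 \left(- \frac{90828796}{50601}\right) = - \frac{66486678672}{16867}$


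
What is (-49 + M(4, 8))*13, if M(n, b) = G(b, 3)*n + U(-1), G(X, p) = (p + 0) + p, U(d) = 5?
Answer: -260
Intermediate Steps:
G(X, p) = 2*p (G(X, p) = p + p = 2*p)
M(n, b) = 5 + 6*n (M(n, b) = (2*3)*n + 5 = 6*n + 5 = 5 + 6*n)
(-49 + M(4, 8))*13 = (-49 + (5 + 6*4))*13 = (-49 + (5 + 24))*13 = (-49 + 29)*13 = -20*13 = -260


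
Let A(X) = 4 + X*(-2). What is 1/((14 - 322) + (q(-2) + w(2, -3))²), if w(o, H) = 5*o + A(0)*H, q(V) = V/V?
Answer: -1/307 ≈ -0.0032573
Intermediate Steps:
q(V) = 1
A(X) = 4 - 2*X
w(o, H) = 4*H + 5*o (w(o, H) = 5*o + (4 - 2*0)*H = 5*o + (4 + 0)*H = 5*o + 4*H = 4*H + 5*o)
1/((14 - 322) + (q(-2) + w(2, -3))²) = 1/((14 - 322) + (1 + (4*(-3) + 5*2))²) = 1/(-308 + (1 + (-12 + 10))²) = 1/(-308 + (1 - 2)²) = 1/(-308 + (-1)²) = 1/(-308 + 1) = 1/(-307) = -1/307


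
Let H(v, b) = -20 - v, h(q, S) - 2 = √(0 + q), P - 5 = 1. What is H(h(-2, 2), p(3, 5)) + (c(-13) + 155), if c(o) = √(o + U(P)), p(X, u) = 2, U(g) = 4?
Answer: 133 + 3*I - I*√2 ≈ 133.0 + 1.5858*I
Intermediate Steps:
P = 6 (P = 5 + 1 = 6)
h(q, S) = 2 + √q (h(q, S) = 2 + √(0 + q) = 2 + √q)
c(o) = √(4 + o) (c(o) = √(o + 4) = √(4 + o))
H(h(-2, 2), p(3, 5)) + (c(-13) + 155) = (-20 - (2 + √(-2))) + (√(4 - 13) + 155) = (-20 - (2 + I*√2)) + (√(-9) + 155) = (-20 + (-2 - I*√2)) + (3*I + 155) = (-22 - I*√2) + (155 + 3*I) = 133 + 3*I - I*√2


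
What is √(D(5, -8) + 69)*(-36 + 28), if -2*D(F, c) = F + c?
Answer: -4*√282 ≈ -67.171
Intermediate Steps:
D(F, c) = -F/2 - c/2 (D(F, c) = -(F + c)/2 = -F/2 - c/2)
√(D(5, -8) + 69)*(-36 + 28) = √((-½*5 - ½*(-8)) + 69)*(-36 + 28) = √((-5/2 + 4) + 69)*(-8) = √(3/2 + 69)*(-8) = √(141/2)*(-8) = (√282/2)*(-8) = -4*√282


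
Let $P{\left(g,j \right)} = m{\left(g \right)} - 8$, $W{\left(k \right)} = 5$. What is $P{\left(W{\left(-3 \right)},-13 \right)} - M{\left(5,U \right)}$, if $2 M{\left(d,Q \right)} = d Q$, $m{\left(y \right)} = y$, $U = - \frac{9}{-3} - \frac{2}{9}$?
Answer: $- \frac{179}{18} \approx -9.9444$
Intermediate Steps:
$U = \frac{25}{9}$ ($U = \left(-9\right) \left(- \frac{1}{3}\right) - \frac{2}{9} = 3 - \frac{2}{9} = \frac{25}{9} \approx 2.7778$)
$P{\left(g,j \right)} = -8 + g$ ($P{\left(g,j \right)} = g - 8 = -8 + g$)
$M{\left(d,Q \right)} = \frac{Q d}{2}$ ($M{\left(d,Q \right)} = \frac{d Q}{2} = \frac{Q d}{2}$)
$P{\left(W{\left(-3 \right)},-13 \right)} - M{\left(5,U \right)} = \left(-8 + 5\right) - \frac{1}{2} \cdot \frac{25}{9} \cdot 5 = -3 - \frac{125}{18} = - \frac{179}{18}$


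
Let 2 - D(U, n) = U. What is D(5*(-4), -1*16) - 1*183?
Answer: -161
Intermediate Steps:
D(U, n) = 2 - U
D(5*(-4), -1*16) - 1*183 = (2 - 5*(-4)) - 1*183 = (2 - 1*(-20)) - 183 = (2 + 20) - 183 = 22 - 183 = -161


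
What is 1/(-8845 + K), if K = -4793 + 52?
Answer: -1/13586 ≈ -7.3605e-5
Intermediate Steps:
K = -4741
1/(-8845 + K) = 1/(-8845 - 4741) = 1/(-13586) = -1/13586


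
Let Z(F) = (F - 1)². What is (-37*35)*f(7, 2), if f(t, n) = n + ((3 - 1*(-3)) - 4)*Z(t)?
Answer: -95830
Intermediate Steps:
Z(F) = (-1 + F)²
f(t, n) = n + 2*(-1 + t)² (f(t, n) = n + ((3 - 1*(-3)) - 4)*(-1 + t)² = n + ((3 + 3) - 4)*(-1 + t)² = n + (6 - 4)*(-1 + t)² = n + 2*(-1 + t)²)
(-37*35)*f(7, 2) = (-37*35)*(2 + 2*(-1 + 7)²) = -1295*(2 + 2*6²) = -1295*(2 + 2*36) = -1295*(2 + 72) = -1295*74 = -95830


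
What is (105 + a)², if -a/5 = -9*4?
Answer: 81225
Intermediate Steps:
a = 180 (a = -(-45)*4 = -5*(-36) = 180)
(105 + a)² = (105 + 180)² = 285² = 81225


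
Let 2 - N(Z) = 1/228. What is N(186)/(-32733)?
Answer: -455/7463124 ≈ -6.0966e-5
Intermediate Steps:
N(Z) = 455/228 (N(Z) = 2 - 1/228 = 455/228)
N(186)/(-32733) = (455/228)/(-32733) = (455/228)*(-1/32733) = -455/7463124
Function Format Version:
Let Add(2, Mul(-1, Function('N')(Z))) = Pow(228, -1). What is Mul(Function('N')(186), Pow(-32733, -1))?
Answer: Rational(-455, 7463124) ≈ -6.0966e-5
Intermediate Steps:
Function('N')(Z) = Rational(455, 228) (Function('N')(Z) = Add(2, Mul(-1, Pow(228, -1))) = Add(2, Mul(-1, Rational(1, 228))) = Add(2, Rational(-1, 228)) = Rational(455, 228))
Mul(Function('N')(186), Pow(-32733, -1)) = Mul(Rational(455, 228), Pow(-32733, -1)) = Mul(Rational(455, 228), Rational(-1, 32733)) = Rational(-455, 7463124)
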